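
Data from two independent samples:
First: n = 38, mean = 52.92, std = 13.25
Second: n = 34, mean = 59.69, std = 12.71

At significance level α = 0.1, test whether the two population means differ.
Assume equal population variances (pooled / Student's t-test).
Student's two-sample t-test (equal variances):
H₀: μ₁ = μ₂
H₁: μ₁ ≠ μ₂
df = n₁ + n₂ - 2 = 70
Pooled variance s_p² = [(n₁-1)s₁² + (n₂-1)s₂²] / (n₁ + n₂ - 2) = [(37)(13.25²) + (33)(12.71²)] / 70 = 168.9538
SE = √(s_p²(1/n₁ + 1/n₂)) = √(168.9538 × (1/38 + 1/34)) = 3.0684
t = (x̄₁ - x̄₂) / SE = (52.92 - 59.69) / 3.0684 = -6.77 / 3.0684 = -2.206
p-value = 0.0306

Since p-value < α = 0.1, we reject H₀.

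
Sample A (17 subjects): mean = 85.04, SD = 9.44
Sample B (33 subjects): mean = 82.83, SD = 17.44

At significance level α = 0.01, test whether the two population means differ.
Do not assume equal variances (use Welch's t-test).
Welch's two-sample t-test:
H₀: μ₁ = μ₂
H₁: μ₁ ≠ μ₂
s₁²/n₁ = 9.44²/17 = 5.2420,  s₂²/n₂ = 17.44²/33 = 9.2168
SE = √(s₁²/n₁ + s₂²/n₂) = √(5.2420 + 9.2168) = 3.8025
df (Welch-Satterthwaite) = (s₁²/n₁ + s₂²/n₂)² / [(s₁²/n₁)²/(n₁-1) + (s₂²/n₂)²/(n₂-1)] ≈ 47.82
t = (x̄₁ - x̄₂) / SE = (85.04 - 82.83) / 3.8025 = 2.21 / 3.8025 = 0.581
p-value = 0.5638

Since p-value > α = 0.01, we fail to reject H₀.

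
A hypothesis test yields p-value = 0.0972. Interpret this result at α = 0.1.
Since p = 0.0972 < α = 0.1, reject H₀.
There is sufficient evidence to reject the null hypothesis; the result is statistically significant at the 0.1 level.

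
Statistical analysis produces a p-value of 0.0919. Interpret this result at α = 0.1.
Since p = 0.0919 < α = 0.1, reject H₀.
There is sufficient evidence to reject the null hypothesis; the result is statistically significant at the 0.1 level.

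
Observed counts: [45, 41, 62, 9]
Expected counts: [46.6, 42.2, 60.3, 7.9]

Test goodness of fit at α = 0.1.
Chi-square goodness of fit test:
H₀: observed counts match expected distribution
H₁: observed counts differ from expected distribution
df = k - 1 = 3
χ² = Σ(O - E)²/E
   = (45 - 46.6)²/46.6 + (41 - 42.2)²/42.2 + (62 - 60.3)²/60.3 + (9 - 7.9)²/7.9
   = 0.055 + 0.034 + 0.048 + 0.153
   = 0.29
p-value = 0.9619

Since p-value > α = 0.1, we fail to reject H₀.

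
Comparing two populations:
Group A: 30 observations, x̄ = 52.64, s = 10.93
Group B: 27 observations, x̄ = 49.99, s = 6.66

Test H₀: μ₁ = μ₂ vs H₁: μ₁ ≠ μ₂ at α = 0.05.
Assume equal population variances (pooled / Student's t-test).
Student's two-sample t-test (equal variances):
H₀: μ₁ = μ₂
H₁: μ₁ ≠ μ₂
df = n₁ + n₂ - 2 = 55
Pooled variance s_p² = [(n₁-1)s₁² + (n₂-1)s₂²] / (n₁ + n₂ - 2) = [(29)(10.93²) + (26)(6.66²)] / 55 = 83.9587
SE = √(s_p²(1/n₁ + 1/n₂)) = √(83.9587 × (1/30 + 1/27)) = 2.4307
t = (x̄₁ - x̄₂) / SE = (52.64 - 49.99) / 2.4307 = 2.65 / 2.4307 = 1.090
p-value = 0.2804

Since p-value > α = 0.05, we fail to reject H₀.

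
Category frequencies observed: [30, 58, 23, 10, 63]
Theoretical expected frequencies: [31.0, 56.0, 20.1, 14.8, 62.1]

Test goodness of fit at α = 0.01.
Chi-square goodness of fit test:
H₀: observed counts match expected distribution
H₁: observed counts differ from expected distribution
df = k - 1 = 4
χ² = Σ(O - E)²/E
   = (30 - 31.0)²/31.0 + (58 - 56.0)²/56.0 + (23 - 20.1)²/20.1 + (10 - 14.8)²/14.8 + (63 - 62.1)²/62.1
   = 0.032 + 0.071 + 0.418 + 1.557 + 0.013
   = 2.09
p-value = 0.7189

Since p-value > α = 0.01, we fail to reject H₀.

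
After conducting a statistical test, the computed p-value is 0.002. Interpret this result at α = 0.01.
Since p = 0.002 < α = 0.01, reject H₀.
There is sufficient evidence to reject the null hypothesis; the result is statistically significant at the 0.01 level.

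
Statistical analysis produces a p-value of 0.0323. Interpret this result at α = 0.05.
Since p = 0.0323 < α = 0.05, reject H₀.
There is sufficient evidence to reject the null hypothesis; the result is statistically significant at the 0.05 level.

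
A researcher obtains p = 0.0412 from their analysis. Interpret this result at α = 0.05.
Since p = 0.0412 < α = 0.05, reject H₀.
There is sufficient evidence to reject the null hypothesis; the result is statistically significant at the 0.05 level.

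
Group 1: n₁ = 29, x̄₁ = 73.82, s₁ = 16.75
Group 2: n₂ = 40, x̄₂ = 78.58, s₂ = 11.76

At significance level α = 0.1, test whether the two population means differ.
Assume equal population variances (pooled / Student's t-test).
Student's two-sample t-test (equal variances):
H₀: μ₁ = μ₂
H₁: μ₁ ≠ μ₂
df = n₁ + n₂ - 2 = 67
Pooled variance s_p² = [(n₁-1)s₁² + (n₂-1)s₂²] / (n₁ + n₂ - 2) = [(28)(16.75²) + (39)(11.76²)] / 67 = 197.7516
SE = √(s_p²(1/n₁ + 1/n₂)) = √(197.7516 × (1/29 + 1/40)) = 3.4297
t = (x̄₁ - x̄₂) / SE = (73.82 - 78.58) / 3.4297 = -4.76 / 3.4297 = -1.388
p-value = 0.1698

Since p-value > α = 0.1, we fail to reject H₀.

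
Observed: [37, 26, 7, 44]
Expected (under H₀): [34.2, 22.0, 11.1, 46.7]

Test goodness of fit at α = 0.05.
Chi-square goodness of fit test:
H₀: observed counts match expected distribution
H₁: observed counts differ from expected distribution
df = k - 1 = 3
χ² = Σ(O - E)²/E
   = (37 - 34.2)²/34.2 + (26 - 22.0)²/22.0 + (7 - 11.1)²/11.1 + (44 - 46.7)²/46.7
   = 0.229 + 0.727 + 1.514 + 0.156
   = 2.63
p-value = 0.4528

Since p-value > α = 0.05, we fail to reject H₀.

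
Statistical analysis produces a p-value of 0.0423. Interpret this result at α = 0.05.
Since p = 0.0423 < α = 0.05, reject H₀.
There is sufficient evidence to reject the null hypothesis; the result is statistically significant at the 0.05 level.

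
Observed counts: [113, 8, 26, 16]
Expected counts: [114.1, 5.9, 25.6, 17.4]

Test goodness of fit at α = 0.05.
Chi-square goodness of fit test:
H₀: observed counts match expected distribution
H₁: observed counts differ from expected distribution
df = k - 1 = 3
χ² = Σ(O - E)²/E
   = (113 - 114.1)²/114.1 + (8 - 5.9)²/5.9 + (26 - 25.6)²/25.6 + (16 - 17.4)²/17.4
   = 0.011 + 0.747 + 0.006 + 0.113
   = 0.88
p-value = 0.8310

Since p-value > α = 0.05, we fail to reject H₀.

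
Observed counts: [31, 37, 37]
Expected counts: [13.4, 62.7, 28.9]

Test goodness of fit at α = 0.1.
Chi-square goodness of fit test:
H₀: observed counts match expected distribution
H₁: observed counts differ from expected distribution
df = k - 1 = 2
χ² = Σ(O - E)²/E
   = (31 - 13.4)²/13.4 + (37 - 62.7)²/62.7 + (37 - 28.9)²/28.9
   = 23.116 + 10.534 + 2.270
   = 35.92
p-value < 0.0001

Since p-value < α = 0.1, we reject H₀.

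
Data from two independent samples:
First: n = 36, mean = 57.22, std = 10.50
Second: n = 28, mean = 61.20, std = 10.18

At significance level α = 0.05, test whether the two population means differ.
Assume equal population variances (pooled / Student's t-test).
Student's two-sample t-test (equal variances):
H₀: μ₁ = μ₂
H₁: μ₁ ≠ μ₂
df = n₁ + n₂ - 2 = 62
Pooled variance s_p² = [(n₁-1)s₁² + (n₂-1)s₂²] / (n₁ + n₂ - 2) = [(35)(10.50²) + (27)(10.18²)] / 62 = 107.3681
SE = √(s_p²(1/n₁ + 1/n₂)) = √(107.3681 × (1/36 + 1/28)) = 2.6109
t = (x̄₁ - x̄₂) / SE = (57.22 - 61.20) / 2.6109 = -3.98 / 2.6109 = -1.524
p-value = 0.1325

Since p-value > α = 0.05, we fail to reject H₀.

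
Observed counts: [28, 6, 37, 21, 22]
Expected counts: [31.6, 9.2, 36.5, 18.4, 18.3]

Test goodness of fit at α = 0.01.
Chi-square goodness of fit test:
H₀: observed counts match expected distribution
H₁: observed counts differ from expected distribution
df = k - 1 = 4
χ² = Σ(O - E)²/E
   = (28 - 31.6)²/31.6 + (6 - 9.2)²/9.2 + (37 - 36.5)²/36.5 + (21 - 18.4)²/18.4 + (22 - 18.3)²/18.3
   = 0.410 + 1.113 + 0.007 + 0.367 + 0.748
   = 2.65
p-value = 0.6188

Since p-value > α = 0.01, we fail to reject H₀.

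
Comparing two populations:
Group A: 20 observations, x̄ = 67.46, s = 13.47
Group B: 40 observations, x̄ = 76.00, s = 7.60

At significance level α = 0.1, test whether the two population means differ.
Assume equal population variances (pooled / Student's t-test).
Student's two-sample t-test (equal variances):
H₀: μ₁ = μ₂
H₁: μ₁ ≠ μ₂
df = n₁ + n₂ - 2 = 58
Pooled variance s_p² = [(n₁-1)s₁² + (n₂-1)s₂²] / (n₁ + n₂ - 2) = [(19)(13.47²) + (39)(7.60²)] / 58 = 98.2762
SE = √(s_p²(1/n₁ + 1/n₂)) = √(98.2762 × (1/20 + 1/40)) = 2.7149
t = (x̄₁ - x̄₂) / SE = (67.46 - 76.00) / 2.7149 = -8.54 / 2.7149 = -3.146
p-value = 0.0026

Since p-value < α = 0.1, we reject H₀.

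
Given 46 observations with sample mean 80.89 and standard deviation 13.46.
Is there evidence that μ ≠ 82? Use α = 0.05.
One-sample t-test:
H₀: μ = 82
H₁: μ ≠ 82
df = n - 1 = 45
t = (x̄ - μ₀) / (s/√n) = (80.89 - 82) / (13.46/√46) = -0.559
p-value = 0.5787

Since p-value > α = 0.05, we fail to reject H₀.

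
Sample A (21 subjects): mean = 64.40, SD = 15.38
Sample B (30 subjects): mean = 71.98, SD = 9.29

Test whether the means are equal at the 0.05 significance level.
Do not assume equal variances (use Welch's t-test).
Welch's two-sample t-test:
H₀: μ₁ = μ₂
H₁: μ₁ ≠ μ₂
s₁²/n₁ = 15.38²/21 = 11.2640,  s₂²/n₂ = 9.29²/30 = 2.8768
SE = √(s₁²/n₁ + s₂²/n₂) = √(11.2640 + 2.8768) = 3.7604
df (Welch-Satterthwaite) = (s₁²/n₁ + s₂²/n₂)² / [(s₁²/n₁)²/(n₁-1) + (s₂²/n₂)²/(n₂-1)] ≈ 30.16
t = (x̄₁ - x̄₂) / SE = (64.40 - 71.98) / 3.7604 = -7.58 / 3.7604 = -2.016
p-value = 0.0528

Since p-value > α = 0.05, we fail to reject H₀.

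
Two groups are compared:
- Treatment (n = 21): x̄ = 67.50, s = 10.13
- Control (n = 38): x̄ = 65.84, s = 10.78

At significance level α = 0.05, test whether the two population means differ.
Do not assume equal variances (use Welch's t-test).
Welch's two-sample t-test:
H₀: μ₁ = μ₂
H₁: μ₁ ≠ μ₂
s₁²/n₁ = 10.13²/21 = 4.8865,  s₂²/n₂ = 10.78²/38 = 3.0581
SE = √(s₁²/n₁ + s₂²/n₂) = √(4.8865 + 3.0581) = 2.8186
df (Welch-Satterthwaite) = (s₁²/n₁ + s₂²/n₂)² / [(s₁²/n₁)²/(n₁-1) + (s₂²/n₂)²/(n₂-1)] ≈ 43.63
t = (x̄₁ - x̄₂) / SE = (67.50 - 65.84) / 2.8186 = 1.66 / 2.8186 = 0.589
p-value = 0.5589

Since p-value > α = 0.05, we fail to reject H₀.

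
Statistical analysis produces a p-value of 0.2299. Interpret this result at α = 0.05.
Since p = 0.2299 > α = 0.05, fail to reject H₀.
There is insufficient evidence to reject the null hypothesis; the result is not statistically significant at the 0.05 level.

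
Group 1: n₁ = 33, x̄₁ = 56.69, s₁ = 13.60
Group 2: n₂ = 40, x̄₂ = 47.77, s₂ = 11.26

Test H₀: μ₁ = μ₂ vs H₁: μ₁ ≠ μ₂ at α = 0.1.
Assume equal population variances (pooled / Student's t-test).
Student's two-sample t-test (equal variances):
H₀: μ₁ = μ₂
H₁: μ₁ ≠ μ₂
df = n₁ + n₂ - 2 = 71
Pooled variance s_p² = [(n₁-1)s₁² + (n₂-1)s₂²] / (n₁ + n₂ - 2) = [(32)(13.60²) + (39)(11.26²)] / 71 = 153.0061
SE = √(s_p²(1/n₁ + 1/n₂)) = √(153.0061 × (1/33 + 1/40)) = 2.9089
t = (x̄₁ - x̄₂) / SE = (56.69 - 47.77) / 2.9089 = 8.92 / 2.9089 = 3.066
p-value = 0.0031

Since p-value < α = 0.1, we reject H₀.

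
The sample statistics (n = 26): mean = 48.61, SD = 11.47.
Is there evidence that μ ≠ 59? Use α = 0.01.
One-sample t-test:
H₀: μ = 59
H₁: μ ≠ 59
df = n - 1 = 25
t = (x̄ - μ₀) / (s/√n) = (48.61 - 59) / (11.47/√26) = -4.619
p-value = 0.0001

Since p-value < α = 0.01, we reject H₀.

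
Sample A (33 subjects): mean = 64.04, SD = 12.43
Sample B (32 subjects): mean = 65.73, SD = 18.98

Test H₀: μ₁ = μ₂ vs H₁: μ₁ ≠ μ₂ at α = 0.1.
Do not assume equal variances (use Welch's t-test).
Welch's two-sample t-test:
H₀: μ₁ = μ₂
H₁: μ₁ ≠ μ₂
s₁²/n₁ = 12.43²/33 = 4.6820,  s₂²/n₂ = 18.98²/32 = 11.2575
SE = √(s₁²/n₁ + s₂²/n₂) = √(4.6820 + 11.2575) = 3.9924
df (Welch-Satterthwaite) = (s₁²/n₁ + s₂²/n₂)² / [(s₁²/n₁)²/(n₁-1) + (s₂²/n₂)²/(n₂-1)] ≈ 53.23
t = (x̄₁ - x̄₂) / SE = (64.04 - 65.73) / 3.9924 = -1.69 / 3.9924 = -0.423
p-value = 0.6738

Since p-value > α = 0.1, we fail to reject H₀.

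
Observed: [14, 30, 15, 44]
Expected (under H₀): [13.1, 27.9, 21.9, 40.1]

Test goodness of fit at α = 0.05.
Chi-square goodness of fit test:
H₀: observed counts match expected distribution
H₁: observed counts differ from expected distribution
df = k - 1 = 3
χ² = Σ(O - E)²/E
   = (14 - 13.1)²/13.1 + (30 - 27.9)²/27.9 + (15 - 21.9)²/21.9 + (44 - 40.1)²/40.1
   = 0.062 + 0.158 + 2.174 + 0.379
   = 2.77
p-value = 0.4279

Since p-value > α = 0.05, we fail to reject H₀.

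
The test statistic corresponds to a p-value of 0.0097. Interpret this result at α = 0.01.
Since p = 0.0097 < α = 0.01, reject H₀.
There is sufficient evidence to reject the null hypothesis; the result is statistically significant at the 0.01 level.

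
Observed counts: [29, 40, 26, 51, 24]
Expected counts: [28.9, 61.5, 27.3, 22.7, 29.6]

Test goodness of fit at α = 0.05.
Chi-square goodness of fit test:
H₀: observed counts match expected distribution
H₁: observed counts differ from expected distribution
df = k - 1 = 4
χ² = Σ(O - E)²/E
   = (29 - 28.9)²/28.9 + (40 - 61.5)²/61.5 + (26 - 27.3)²/27.3 + (51 - 22.7)²/22.7 + (24 - 29.6)²/29.6
   = 0.000 + 7.516 + 0.062 + 35.281 + 1.059
   = 43.92
p-value < 0.0001

Since p-value < α = 0.05, we reject H₀.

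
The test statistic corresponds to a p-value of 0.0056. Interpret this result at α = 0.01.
Since p = 0.0056 < α = 0.01, reject H₀.
There is sufficient evidence to reject the null hypothesis; the result is statistically significant at the 0.01 level.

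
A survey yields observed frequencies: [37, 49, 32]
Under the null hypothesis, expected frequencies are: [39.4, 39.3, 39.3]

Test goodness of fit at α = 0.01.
Chi-square goodness of fit test:
H₀: observed counts match expected distribution
H₁: observed counts differ from expected distribution
df = k - 1 = 2
χ² = Σ(O - E)²/E
   = (37 - 39.4)²/39.4 + (49 - 39.3)²/39.3 + (32 - 39.3)²/39.3
   = 0.146 + 2.394 + 1.356
   = 3.90
p-value = 0.1425

Since p-value > α = 0.01, we fail to reject H₀.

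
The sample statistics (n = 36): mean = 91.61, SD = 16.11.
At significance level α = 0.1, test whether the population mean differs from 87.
One-sample t-test:
H₀: μ = 87
H₁: μ ≠ 87
df = n - 1 = 35
t = (x̄ - μ₀) / (s/√n) = (91.61 - 87) / (16.11/√36) = 1.717
p-value = 0.0948

Since p-value < α = 0.1, we reject H₀.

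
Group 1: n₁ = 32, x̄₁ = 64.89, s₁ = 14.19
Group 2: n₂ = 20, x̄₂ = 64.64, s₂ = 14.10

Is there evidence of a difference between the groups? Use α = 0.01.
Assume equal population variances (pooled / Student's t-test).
Student's two-sample t-test (equal variances):
H₀: μ₁ = μ₂
H₁: μ₁ ≠ μ₂
df = n₁ + n₂ - 2 = 50
Pooled variance s_p² = [(n₁-1)s₁² + (n₂-1)s₂²] / (n₁ + n₂ - 2) = [(31)(14.19²) + (19)(14.10²)] / 50 = 200.3886
SE = √(s_p²(1/n₁ + 1/n₂)) = √(200.3886 × (1/32 + 1/20)) = 4.0350
t = (x̄₁ - x̄₂) / SE = (64.89 - 64.64) / 4.0350 = 0.25 / 4.0350 = 0.062
p-value = 0.9508

Since p-value > α = 0.01, we fail to reject H₀.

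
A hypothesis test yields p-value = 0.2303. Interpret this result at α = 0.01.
Since p = 0.2303 > α = 0.01, fail to reject H₀.
There is insufficient evidence to reject the null hypothesis; the result is not statistically significant at the 0.01 level.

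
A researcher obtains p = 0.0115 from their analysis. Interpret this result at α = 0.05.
Since p = 0.0115 < α = 0.05, reject H₀.
There is sufficient evidence to reject the null hypothesis; the result is statistically significant at the 0.05 level.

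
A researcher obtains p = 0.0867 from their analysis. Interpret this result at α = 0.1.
Since p = 0.0867 < α = 0.1, reject H₀.
There is sufficient evidence to reject the null hypothesis; the result is statistically significant at the 0.1 level.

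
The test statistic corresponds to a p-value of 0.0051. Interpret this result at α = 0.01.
Since p = 0.0051 < α = 0.01, reject H₀.
There is sufficient evidence to reject the null hypothesis; the result is statistically significant at the 0.01 level.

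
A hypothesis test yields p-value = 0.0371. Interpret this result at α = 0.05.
Since p = 0.0371 < α = 0.05, reject H₀.
There is sufficient evidence to reject the null hypothesis; the result is statistically significant at the 0.05 level.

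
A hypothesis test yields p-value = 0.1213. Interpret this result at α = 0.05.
Since p = 0.1213 > α = 0.05, fail to reject H₀.
There is insufficient evidence to reject the null hypothesis; the result is not statistically significant at the 0.05 level.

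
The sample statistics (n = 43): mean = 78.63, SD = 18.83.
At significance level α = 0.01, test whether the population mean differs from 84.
One-sample t-test:
H₀: μ = 84
H₁: μ ≠ 84
df = n - 1 = 42
t = (x̄ - μ₀) / (s/√n) = (78.63 - 84) / (18.83/√43) = -1.870
p-value = 0.0685

Since p-value > α = 0.01, we fail to reject H₀.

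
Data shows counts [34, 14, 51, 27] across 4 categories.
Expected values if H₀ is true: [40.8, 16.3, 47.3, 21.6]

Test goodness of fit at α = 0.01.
Chi-square goodness of fit test:
H₀: observed counts match expected distribution
H₁: observed counts differ from expected distribution
df = k - 1 = 3
χ² = Σ(O - E)²/E
   = (34 - 40.8)²/40.8 + (14 - 16.3)²/16.3 + (51 - 47.3)²/47.3 + (27 - 21.6)²/21.6
   = 1.133 + 0.325 + 0.289 + 1.350
   = 3.10
p-value = 0.3769

Since p-value > α = 0.01, we fail to reject H₀.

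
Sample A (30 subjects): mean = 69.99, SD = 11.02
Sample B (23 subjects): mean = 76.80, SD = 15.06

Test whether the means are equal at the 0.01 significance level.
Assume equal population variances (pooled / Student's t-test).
Student's two-sample t-test (equal variances):
H₀: μ₁ = μ₂
H₁: μ₁ ≠ μ₂
df = n₁ + n₂ - 2 = 51
Pooled variance s_p² = [(n₁-1)s₁² + (n₂-1)s₂²] / (n₁ + n₂ - 2) = [(29)(11.02²) + (22)(15.06²)] / 51 = 166.8912
SE = √(s_p²(1/n₁ + 1/n₂)) = √(166.8912 × (1/30 + 1/23)) = 3.5804
t = (x̄₁ - x̄₂) / SE = (69.99 - 76.80) / 3.5804 = -6.81 / 3.5804 = -1.902
p-value = 0.0628

Since p-value > α = 0.01, we fail to reject H₀.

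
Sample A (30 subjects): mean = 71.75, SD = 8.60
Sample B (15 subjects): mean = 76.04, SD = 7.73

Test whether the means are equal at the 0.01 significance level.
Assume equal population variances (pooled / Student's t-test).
Student's two-sample t-test (equal variances):
H₀: μ₁ = μ₂
H₁: μ₁ ≠ μ₂
df = n₁ + n₂ - 2 = 43
Pooled variance s_p² = [(n₁-1)s₁² + (n₂-1)s₂²] / (n₁ + n₂ - 2) = [(29)(8.60²) + (14)(7.73²)] / 43 = 69.3344
SE = √(s_p²(1/n₁ + 1/n₂)) = √(69.3344 × (1/30 + 1/15)) = 2.6331
t = (x̄₁ - x̄₂) / SE = (71.75 - 76.04) / 2.6331 = -4.29 / 2.6331 = -1.629
p-value = 0.1106

Since p-value > α = 0.01, we fail to reject H₀.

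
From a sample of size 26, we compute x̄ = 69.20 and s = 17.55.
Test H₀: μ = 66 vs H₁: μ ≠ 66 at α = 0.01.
One-sample t-test:
H₀: μ = 66
H₁: μ ≠ 66
df = n - 1 = 25
t = (x̄ - μ₀) / (s/√n) = (69.20 - 66) / (17.55/√26) = 0.930
p-value = 0.3614

Since p-value > α = 0.01, we fail to reject H₀.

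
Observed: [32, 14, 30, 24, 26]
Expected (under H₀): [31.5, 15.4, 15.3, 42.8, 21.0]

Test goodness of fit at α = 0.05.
Chi-square goodness of fit test:
H₀: observed counts match expected distribution
H₁: observed counts differ from expected distribution
df = k - 1 = 4
χ² = Σ(O - E)²/E
   = (32 - 31.5)²/31.5 + (14 - 15.4)²/15.4 + (30 - 15.3)²/15.3 + (24 - 42.8)²/42.8 + (26 - 21.0)²/21.0
   = 0.008 + 0.127 + 14.124 + 8.258 + 1.190
   = 23.71
p-value = 0.0001

Since p-value < α = 0.05, we reject H₀.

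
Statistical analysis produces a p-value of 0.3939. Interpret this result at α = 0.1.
Since p = 0.3939 > α = 0.1, fail to reject H₀.
There is insufficient evidence to reject the null hypothesis; the result is not statistically significant at the 0.1 level.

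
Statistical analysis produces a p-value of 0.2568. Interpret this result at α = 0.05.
Since p = 0.2568 > α = 0.05, fail to reject H₀.
There is insufficient evidence to reject the null hypothesis; the result is not statistically significant at the 0.05 level.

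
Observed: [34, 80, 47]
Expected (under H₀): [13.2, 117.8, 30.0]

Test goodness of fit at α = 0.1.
Chi-square goodness of fit test:
H₀: observed counts match expected distribution
H₁: observed counts differ from expected distribution
df = k - 1 = 2
χ² = Σ(O - E)²/E
   = (34 - 13.2)²/13.2 + (80 - 117.8)²/117.8 + (47 - 30.0)²/30.0
   = 32.776 + 12.129 + 9.633
   = 54.54
p-value < 0.0001

Since p-value < α = 0.1, we reject H₀.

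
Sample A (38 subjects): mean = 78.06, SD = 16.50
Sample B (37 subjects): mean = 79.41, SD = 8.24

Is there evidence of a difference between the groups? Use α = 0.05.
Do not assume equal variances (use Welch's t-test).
Welch's two-sample t-test:
H₀: μ₁ = μ₂
H₁: μ₁ ≠ μ₂
s₁²/n₁ = 16.50²/38 = 7.1645,  s₂²/n₂ = 8.24²/37 = 1.8351
SE = √(s₁²/n₁ + s₂²/n₂) = √(7.1645 + 1.8351) = 2.9999
df (Welch-Satterthwaite) = (s₁²/n₁ + s₂²/n₂)² / [(s₁²/n₁)²/(n₁-1) + (s₂²/n₂)²/(n₂-1)] ≈ 54.69
t = (x̄₁ - x̄₂) / SE = (78.06 - 79.41) / 2.9999 = -1.35 / 2.9999 = -0.450
p-value = 0.6545

Since p-value > α = 0.05, we fail to reject H₀.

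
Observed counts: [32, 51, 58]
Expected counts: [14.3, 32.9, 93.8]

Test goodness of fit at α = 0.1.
Chi-square goodness of fit test:
H₀: observed counts match expected distribution
H₁: observed counts differ from expected distribution
df = k - 1 = 2
χ² = Σ(O - E)²/E
   = (32 - 14.3)²/14.3 + (51 - 32.9)²/32.9 + (58 - 93.8)²/93.8
   = 21.908 + 9.958 + 13.664
   = 45.53
p-value < 0.0001

Since p-value < α = 0.1, we reject H₀.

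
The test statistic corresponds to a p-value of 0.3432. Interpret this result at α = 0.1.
Since p = 0.3432 > α = 0.1, fail to reject H₀.
There is insufficient evidence to reject the null hypothesis; the result is not statistically significant at the 0.1 level.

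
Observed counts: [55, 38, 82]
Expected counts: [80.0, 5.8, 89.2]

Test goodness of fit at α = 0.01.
Chi-square goodness of fit test:
H₀: observed counts match expected distribution
H₁: observed counts differ from expected distribution
df = k - 1 = 2
χ² = Σ(O - E)²/E
   = (55 - 80.0)²/80.0 + (38 - 5.8)²/5.8 + (82 - 89.2)²/89.2
   = 7.812 + 178.766 + 0.581
   = 187.16
p-value < 0.0001

Since p-value < α = 0.01, we reject H₀.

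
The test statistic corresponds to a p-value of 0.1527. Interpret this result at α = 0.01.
Since p = 0.1527 > α = 0.01, fail to reject H₀.
There is insufficient evidence to reject the null hypothesis; the result is not statistically significant at the 0.01 level.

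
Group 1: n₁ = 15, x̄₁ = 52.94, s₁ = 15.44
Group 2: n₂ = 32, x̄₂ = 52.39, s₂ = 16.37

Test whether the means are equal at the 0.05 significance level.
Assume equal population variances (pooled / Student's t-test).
Student's two-sample t-test (equal variances):
H₀: μ₁ = μ₂
H₁: μ₁ ≠ μ₂
df = n₁ + n₂ - 2 = 45
Pooled variance s_p² = [(n₁-1)s₁² + (n₂-1)s₂²] / (n₁ + n₂ - 2) = [(14)(15.44²) + (31)(16.37²)] / 45 = 258.7732
SE = √(s_p²(1/n₁ + 1/n₂)) = √(258.7732 × (1/15 + 1/32)) = 5.0337
t = (x̄₁ - x̄₂) / SE = (52.94 - 52.39) / 5.0337 = 0.55 / 5.0337 = 0.109
p-value = 0.9135

Since p-value > α = 0.05, we fail to reject H₀.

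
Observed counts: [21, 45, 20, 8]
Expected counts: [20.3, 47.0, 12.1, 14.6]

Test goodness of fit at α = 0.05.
Chi-square goodness of fit test:
H₀: observed counts match expected distribution
H₁: observed counts differ from expected distribution
df = k - 1 = 3
χ² = Σ(O - E)²/E
   = (21 - 20.3)²/20.3 + (45 - 47.0)²/47.0 + (20 - 12.1)²/12.1 + (8 - 14.6)²/14.6
   = 0.024 + 0.085 + 5.158 + 2.984
   = 8.25
p-value = 0.0411

Since p-value < α = 0.05, we reject H₀.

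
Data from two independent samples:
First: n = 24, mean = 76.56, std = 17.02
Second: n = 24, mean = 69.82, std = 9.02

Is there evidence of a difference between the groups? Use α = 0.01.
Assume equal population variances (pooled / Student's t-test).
Student's two-sample t-test (equal variances):
H₀: μ₁ = μ₂
H₁: μ₁ ≠ μ₂
df = n₁ + n₂ - 2 = 46
Pooled variance s_p² = [(n₁-1)s₁² + (n₂-1)s₂²] / (n₁ + n₂ - 2) = [(23)(17.02²) + (23)(9.02²)] / 46 = 185.5204
SE = √(s_p²(1/n₁ + 1/n₂)) = √(185.5204 × (1/24 + 1/24)) = 3.9319
t = (x̄₁ - x̄₂) / SE = (76.56 - 69.82) / 3.9319 = 6.74 / 3.9319 = 1.714
p-value = 0.0932

Since p-value > α = 0.01, we fail to reject H₀.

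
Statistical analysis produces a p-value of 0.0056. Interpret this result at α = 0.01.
Since p = 0.0056 < α = 0.01, reject H₀.
There is sufficient evidence to reject the null hypothesis; the result is statistically significant at the 0.01 level.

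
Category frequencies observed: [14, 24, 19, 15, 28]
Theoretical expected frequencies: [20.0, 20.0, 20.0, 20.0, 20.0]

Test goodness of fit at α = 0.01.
Chi-square goodness of fit test:
H₀: observed counts match expected distribution
H₁: observed counts differ from expected distribution
df = k - 1 = 4
χ² = Σ(O - E)²/E
   = (14 - 20.0)²/20.0 + (24 - 20.0)²/20.0 + (19 - 20.0)²/20.0 + (15 - 20.0)²/20.0 + (28 - 20.0)²/20.0
   = 1.800 + 0.800 + 0.050 + 1.250 + 3.200
   = 7.10
p-value = 0.1307

Since p-value > α = 0.01, we fail to reject H₀.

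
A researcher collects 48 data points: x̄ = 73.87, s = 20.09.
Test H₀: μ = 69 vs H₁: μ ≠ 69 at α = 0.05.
One-sample t-test:
H₀: μ = 69
H₁: μ ≠ 69
df = n - 1 = 47
t = (x̄ - μ₀) / (s/√n) = (73.87 - 69) / (20.09/√48) = 1.679
p-value = 0.0997

Since p-value > α = 0.05, we fail to reject H₀.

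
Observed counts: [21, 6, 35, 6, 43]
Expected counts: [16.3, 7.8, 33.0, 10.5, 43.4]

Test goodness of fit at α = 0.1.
Chi-square goodness of fit test:
H₀: observed counts match expected distribution
H₁: observed counts differ from expected distribution
df = k - 1 = 4
χ² = Σ(O - E)²/E
   = (21 - 16.3)²/16.3 + (6 - 7.8)²/7.8 + (35 - 33.0)²/33.0 + (6 - 10.5)²/10.5 + (43 - 43.4)²/43.4
   = 1.355 + 0.415 + 0.121 + 1.929 + 0.004
   = 3.82
p-value = 0.4303

Since p-value > α = 0.1, we fail to reject H₀.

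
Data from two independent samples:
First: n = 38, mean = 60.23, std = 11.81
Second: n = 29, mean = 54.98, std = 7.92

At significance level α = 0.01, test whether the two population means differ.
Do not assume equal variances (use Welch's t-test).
Welch's two-sample t-test:
H₀: μ₁ = μ₂
H₁: μ₁ ≠ μ₂
s₁²/n₁ = 11.81²/38 = 3.6704,  s₂²/n₂ = 7.92²/29 = 2.1630
SE = √(s₁²/n₁ + s₂²/n₂) = √(3.6704 + 2.1630) = 2.4152
df (Welch-Satterthwaite) = (s₁²/n₁ + s₂²/n₂)² / [(s₁²/n₁)²/(n₁-1) + (s₂²/n₂)²/(n₂-1)] ≈ 64.06
t = (x̄₁ - x̄₂) / SE = (60.23 - 54.98) / 2.4152 = 5.25 / 2.4152 = 2.174
p-value = 0.0334

Since p-value > α = 0.01, we fail to reject H₀.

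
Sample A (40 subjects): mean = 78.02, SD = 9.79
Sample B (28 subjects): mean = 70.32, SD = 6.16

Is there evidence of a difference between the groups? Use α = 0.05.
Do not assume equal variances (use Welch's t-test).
Welch's two-sample t-test:
H₀: μ₁ = μ₂
H₁: μ₁ ≠ μ₂
s₁²/n₁ = 9.79²/40 = 2.3961,  s₂²/n₂ = 6.16²/28 = 1.3552
SE = √(s₁²/n₁ + s₂²/n₂) = √(2.3961 + 1.3552) = 1.9368
df (Welch-Satterthwaite) = (s₁²/n₁ + s₂²/n₂)² / [(s₁²/n₁)²/(n₁-1) + (s₂²/n₂)²/(n₂-1)] ≈ 65.38
t = (x̄₁ - x̄₂) / SE = (78.02 - 70.32) / 1.9368 = 7.70 / 1.9368 = 3.976
p-value = 0.0002

Since p-value < α = 0.05, we reject H₀.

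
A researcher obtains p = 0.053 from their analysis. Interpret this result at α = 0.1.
Since p = 0.053 < α = 0.1, reject H₀.
There is sufficient evidence to reject the null hypothesis; the result is statistically significant at the 0.1 level.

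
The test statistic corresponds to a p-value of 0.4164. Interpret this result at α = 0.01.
Since p = 0.4164 > α = 0.01, fail to reject H₀.
There is insufficient evidence to reject the null hypothesis; the result is not statistically significant at the 0.01 level.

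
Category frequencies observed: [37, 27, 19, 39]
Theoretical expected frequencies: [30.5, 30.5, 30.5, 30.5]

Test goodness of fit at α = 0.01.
Chi-square goodness of fit test:
H₀: observed counts match expected distribution
H₁: observed counts differ from expected distribution
df = k - 1 = 3
χ² = Σ(O - E)²/E
   = (37 - 30.5)²/30.5 + (27 - 30.5)²/30.5 + (19 - 30.5)²/30.5 + (39 - 30.5)²/30.5
   = 1.385 + 0.402 + 4.336 + 2.369
   = 8.49
p-value = 0.0369

Since p-value > α = 0.01, we fail to reject H₀.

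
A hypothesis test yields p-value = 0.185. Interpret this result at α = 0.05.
Since p = 0.185 > α = 0.05, fail to reject H₀.
There is insufficient evidence to reject the null hypothesis; the result is not statistically significant at the 0.05 level.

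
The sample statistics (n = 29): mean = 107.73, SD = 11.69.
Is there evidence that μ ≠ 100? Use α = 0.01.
One-sample t-test:
H₀: μ = 100
H₁: μ ≠ 100
df = n - 1 = 28
t = (x̄ - μ₀) / (s/√n) = (107.73 - 100) / (11.69/√29) = 3.561
p-value = 0.0013

Since p-value < α = 0.01, we reject H₀.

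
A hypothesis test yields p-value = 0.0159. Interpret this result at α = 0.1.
Since p = 0.0159 < α = 0.1, reject H₀.
There is sufficient evidence to reject the null hypothesis; the result is statistically significant at the 0.1 level.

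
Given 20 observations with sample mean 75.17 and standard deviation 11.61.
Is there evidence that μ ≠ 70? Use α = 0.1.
One-sample t-test:
H₀: μ = 70
H₁: μ ≠ 70
df = n - 1 = 19
t = (x̄ - μ₀) / (s/√n) = (75.17 - 70) / (11.61/√20) = 1.991
p-value = 0.0610

Since p-value < α = 0.1, we reject H₀.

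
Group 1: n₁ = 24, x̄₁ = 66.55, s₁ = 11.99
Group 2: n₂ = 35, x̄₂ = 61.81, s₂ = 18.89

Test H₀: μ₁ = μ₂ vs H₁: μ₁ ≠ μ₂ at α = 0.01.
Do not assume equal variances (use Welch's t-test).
Welch's two-sample t-test:
H₀: μ₁ = μ₂
H₁: μ₁ ≠ μ₂
s₁²/n₁ = 11.99²/24 = 5.9900,  s₂²/n₂ = 18.89²/35 = 10.1952
SE = √(s₁²/n₁ + s₂²/n₂) = √(5.9900 + 10.1952) = 4.0231
df (Welch-Satterthwaite) = (s₁²/n₁ + s₂²/n₂)² / [(s₁²/n₁)²/(n₁-1) + (s₂²/n₂)²/(n₂-1)] ≈ 56.74
t = (x̄₁ - x̄₂) / SE = (66.55 - 61.81) / 4.0231 = 4.74 / 4.0231 = 1.178
p-value = 0.2436

Since p-value > α = 0.01, we fail to reject H₀.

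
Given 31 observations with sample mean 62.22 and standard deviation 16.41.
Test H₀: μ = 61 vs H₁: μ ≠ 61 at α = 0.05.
One-sample t-test:
H₀: μ = 61
H₁: μ ≠ 61
df = n - 1 = 30
t = (x̄ - μ₀) / (s/√n) = (62.22 - 61) / (16.41/√31) = 0.414
p-value = 0.6819

Since p-value > α = 0.05, we fail to reject H₀.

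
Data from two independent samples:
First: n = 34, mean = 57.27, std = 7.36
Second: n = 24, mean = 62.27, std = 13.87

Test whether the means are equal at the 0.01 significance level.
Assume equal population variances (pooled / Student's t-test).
Student's two-sample t-test (equal variances):
H₀: μ₁ = μ₂
H₁: μ₁ ≠ μ₂
df = n₁ + n₂ - 2 = 56
Pooled variance s_p² = [(n₁-1)s₁² + (n₂-1)s₂²] / (n₁ + n₂ - 2) = [(33)(7.36²) + (23)(13.87²)] / 56 = 110.9333
SE = √(s_p²(1/n₁ + 1/n₂)) = √(110.9333 × (1/34 + 1/24)) = 2.8080
t = (x̄₁ - x̄₂) / SE = (57.27 - 62.27) / 2.8080 = -5.00 / 2.8080 = -1.781
p-value = 0.0804

Since p-value > α = 0.01, we fail to reject H₀.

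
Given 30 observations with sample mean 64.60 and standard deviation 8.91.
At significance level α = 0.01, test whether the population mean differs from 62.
One-sample t-test:
H₀: μ = 62
H₁: μ ≠ 62
df = n - 1 = 29
t = (x̄ - μ₀) / (s/√n) = (64.60 - 62) / (8.91/√30) = 1.598
p-value = 0.1208

Since p-value > α = 0.01, we fail to reject H₀.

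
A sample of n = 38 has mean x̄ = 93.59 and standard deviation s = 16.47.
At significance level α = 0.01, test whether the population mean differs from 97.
One-sample t-test:
H₀: μ = 97
H₁: μ ≠ 97
df = n - 1 = 37
t = (x̄ - μ₀) / (s/√n) = (93.59 - 97) / (16.47/√38) = -1.276
p-value = 0.2098

Since p-value > α = 0.01, we fail to reject H₀.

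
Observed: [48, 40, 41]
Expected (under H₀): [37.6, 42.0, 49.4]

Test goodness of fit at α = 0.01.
Chi-square goodness of fit test:
H₀: observed counts match expected distribution
H₁: observed counts differ from expected distribution
df = k - 1 = 2
χ² = Σ(O - E)²/E
   = (48 - 37.6)²/37.6 + (40 - 42.0)²/42.0 + (41 - 49.4)²/49.4
   = 2.877 + 0.095 + 1.428
   = 4.40
p-value = 0.1108

Since p-value > α = 0.01, we fail to reject H₀.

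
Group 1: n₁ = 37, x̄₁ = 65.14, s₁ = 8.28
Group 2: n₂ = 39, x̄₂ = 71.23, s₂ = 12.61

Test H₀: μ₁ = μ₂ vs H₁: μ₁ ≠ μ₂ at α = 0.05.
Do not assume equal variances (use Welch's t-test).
Welch's two-sample t-test:
H₀: μ₁ = μ₂
H₁: μ₁ ≠ μ₂
s₁²/n₁ = 8.28²/37 = 1.8529,  s₂²/n₂ = 12.61²/39 = 4.0772
SE = √(s₁²/n₁ + s₂²/n₂) = √(1.8529 + 4.0772) = 2.4352
df (Welch-Satterthwaite) = (s₁²/n₁ + s₂²/n₂)² / [(s₁²/n₁)²/(n₁-1) + (s₂²/n₂)²/(n₂-1)] ≈ 66.00
t = (x̄₁ - x̄₂) / SE = (65.14 - 71.23) / 2.4352 = -6.09 / 2.4352 = -2.501
p-value = 0.0149

Since p-value < α = 0.05, we reject H₀.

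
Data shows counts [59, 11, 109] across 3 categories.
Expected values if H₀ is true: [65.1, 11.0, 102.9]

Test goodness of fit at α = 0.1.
Chi-square goodness of fit test:
H₀: observed counts match expected distribution
H₁: observed counts differ from expected distribution
df = k - 1 = 2
χ² = Σ(O - E)²/E
   = (59 - 65.1)²/65.1 + (11 - 11.0)²/11.0 + (109 - 102.9)²/102.9
   = 0.572 + 0.000 + 0.362
   = 0.93
p-value = 0.6271

Since p-value > α = 0.1, we fail to reject H₀.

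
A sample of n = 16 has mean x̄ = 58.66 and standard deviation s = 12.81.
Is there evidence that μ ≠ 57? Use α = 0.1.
One-sample t-test:
H₀: μ = 57
H₁: μ ≠ 57
df = n - 1 = 15
t = (x̄ - μ₀) / (s/√n) = (58.66 - 57) / (12.81/√16) = 0.518
p-value = 0.6118

Since p-value > α = 0.1, we fail to reject H₀.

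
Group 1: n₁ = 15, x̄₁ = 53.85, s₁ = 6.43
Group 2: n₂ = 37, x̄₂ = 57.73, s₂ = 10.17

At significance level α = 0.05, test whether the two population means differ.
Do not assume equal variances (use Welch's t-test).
Welch's two-sample t-test:
H₀: μ₁ = μ₂
H₁: μ₁ ≠ μ₂
s₁²/n₁ = 6.43²/15 = 2.7563,  s₂²/n₂ = 10.17²/37 = 2.7954
SE = √(s₁²/n₁ + s₂²/n₂) = √(2.7563 + 2.7954) = 2.3562
df (Welch-Satterthwaite) = (s₁²/n₁ + s₂²/n₂)² / [(s₁²/n₁)²/(n₁-1) + (s₂²/n₂)²/(n₂-1)] ≈ 40.57
t = (x̄₁ - x̄₂) / SE = (53.85 - 57.73) / 2.3562 = -3.88 / 2.3562 = -1.647
p-value = 0.1073

Since p-value > α = 0.05, we fail to reject H₀.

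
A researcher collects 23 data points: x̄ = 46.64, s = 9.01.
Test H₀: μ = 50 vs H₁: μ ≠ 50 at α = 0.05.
One-sample t-test:
H₀: μ = 50
H₁: μ ≠ 50
df = n - 1 = 22
t = (x̄ - μ₀) / (s/√n) = (46.64 - 50) / (9.01/√23) = -1.788
p-value = 0.0875

Since p-value > α = 0.05, we fail to reject H₀.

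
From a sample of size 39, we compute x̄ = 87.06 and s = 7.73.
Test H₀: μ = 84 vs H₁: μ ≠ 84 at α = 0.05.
One-sample t-test:
H₀: μ = 84
H₁: μ ≠ 84
df = n - 1 = 38
t = (x̄ - μ₀) / (s/√n) = (87.06 - 84) / (7.73/√39) = 2.472
p-value = 0.0180

Since p-value < α = 0.05, we reject H₀.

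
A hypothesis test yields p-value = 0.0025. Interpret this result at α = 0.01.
Since p = 0.0025 < α = 0.01, reject H₀.
There is sufficient evidence to reject the null hypothesis; the result is statistically significant at the 0.01 level.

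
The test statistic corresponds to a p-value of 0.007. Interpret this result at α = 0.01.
Since p = 0.007 < α = 0.01, reject H₀.
There is sufficient evidence to reject the null hypothesis; the result is statistically significant at the 0.01 level.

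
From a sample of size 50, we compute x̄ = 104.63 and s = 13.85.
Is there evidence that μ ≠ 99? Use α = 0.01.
One-sample t-test:
H₀: μ = 99
H₁: μ ≠ 99
df = n - 1 = 49
t = (x̄ - μ₀) / (s/√n) = (104.63 - 99) / (13.85/√50) = 2.874
p-value = 0.0060

Since p-value < α = 0.01, we reject H₀.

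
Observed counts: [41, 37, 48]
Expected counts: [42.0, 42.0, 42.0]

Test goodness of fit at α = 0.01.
Chi-square goodness of fit test:
H₀: observed counts match expected distribution
H₁: observed counts differ from expected distribution
df = k - 1 = 2
χ² = Σ(O - E)²/E
   = (41 - 42.0)²/42.0 + (37 - 42.0)²/42.0 + (48 - 42.0)²/42.0
   = 0.024 + 0.595 + 0.857
   = 1.48
p-value = 0.4780

Since p-value > α = 0.01, we fail to reject H₀.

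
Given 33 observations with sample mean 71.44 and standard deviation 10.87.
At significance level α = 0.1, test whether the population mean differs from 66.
One-sample t-test:
H₀: μ = 66
H₁: μ ≠ 66
df = n - 1 = 32
t = (x̄ - μ₀) / (s/√n) = (71.44 - 66) / (10.87/√33) = 2.875
p-value = 0.0071

Since p-value < α = 0.1, we reject H₀.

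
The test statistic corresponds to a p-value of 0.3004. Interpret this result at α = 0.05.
Since p = 0.3004 > α = 0.05, fail to reject H₀.
There is insufficient evidence to reject the null hypothesis; the result is not statistically significant at the 0.05 level.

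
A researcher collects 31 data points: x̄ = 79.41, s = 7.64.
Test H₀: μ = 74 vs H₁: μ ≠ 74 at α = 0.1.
One-sample t-test:
H₀: μ = 74
H₁: μ ≠ 74
df = n - 1 = 30
t = (x̄ - μ₀) / (s/√n) = (79.41 - 74) / (7.64/√31) = 3.943
p-value = 0.0004

Since p-value < α = 0.1, we reject H₀.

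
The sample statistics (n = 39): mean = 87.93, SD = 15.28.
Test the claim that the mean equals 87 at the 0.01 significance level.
One-sample t-test:
H₀: μ = 87
H₁: μ ≠ 87
df = n - 1 = 38
t = (x̄ - μ₀) / (s/√n) = (87.93 - 87) / (15.28/√39) = 0.380
p-value = 0.7060

Since p-value > α = 0.01, we fail to reject H₀.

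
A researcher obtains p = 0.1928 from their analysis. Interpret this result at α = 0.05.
Since p = 0.1928 > α = 0.05, fail to reject H₀.
There is insufficient evidence to reject the null hypothesis; the result is not statistically significant at the 0.05 level.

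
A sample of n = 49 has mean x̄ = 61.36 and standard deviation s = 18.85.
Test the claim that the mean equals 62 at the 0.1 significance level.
One-sample t-test:
H₀: μ = 62
H₁: μ ≠ 62
df = n - 1 = 48
t = (x̄ - μ₀) / (s/√n) = (61.36 - 62) / (18.85/√49) = -0.238
p-value = 0.8132

Since p-value > α = 0.1, we fail to reject H₀.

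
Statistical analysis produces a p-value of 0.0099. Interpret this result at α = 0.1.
Since p = 0.0099 < α = 0.1, reject H₀.
There is sufficient evidence to reject the null hypothesis; the result is statistically significant at the 0.1 level.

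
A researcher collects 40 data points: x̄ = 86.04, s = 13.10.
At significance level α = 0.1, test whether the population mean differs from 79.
One-sample t-test:
H₀: μ = 79
H₁: μ ≠ 79
df = n - 1 = 39
t = (x̄ - μ₀) / (s/√n) = (86.04 - 79) / (13.10/√40) = 3.399
p-value = 0.0016

Since p-value < α = 0.1, we reject H₀.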